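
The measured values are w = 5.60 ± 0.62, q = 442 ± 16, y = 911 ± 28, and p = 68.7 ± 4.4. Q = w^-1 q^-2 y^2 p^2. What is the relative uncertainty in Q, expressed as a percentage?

19.4%

Products/powers → add relative errors in quadrature, weighted by exponent:
  (-1·δw/w)² = (-1×0.111)² = 0.0123;  (-2·δq/q)² = (-2×0.0362)² = 0.00524;  (2·δy/y)² = (2×0.0307)² = 0.00378;  (2·δp/p)² = (2×0.0640)² = 0.0164
δQ/Q = √(0.0377) = 0.194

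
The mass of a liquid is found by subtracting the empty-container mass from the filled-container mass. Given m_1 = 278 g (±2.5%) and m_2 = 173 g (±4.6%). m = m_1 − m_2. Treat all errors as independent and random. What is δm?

m is a linear combination, so absolute uncertainties add in quadrature:
  (δm_1)² = 48.3;  (δm_2)² = 63.3
δm = √(112) = 10.6 g

10.6 g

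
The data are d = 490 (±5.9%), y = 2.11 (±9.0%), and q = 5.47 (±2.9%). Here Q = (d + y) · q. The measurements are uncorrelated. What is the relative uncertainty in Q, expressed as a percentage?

Let u = d + y = 492. δu = √(δd² + δy²) = √(836 + 0.0361) = 28.9, so δu/u = 0.0587.
Q is then a monomial in u, q:
δQ/Q = √((δu/u)² + (1·δq/q)²) = √(0.00345 + 0.000841) = 0.0655

6.55%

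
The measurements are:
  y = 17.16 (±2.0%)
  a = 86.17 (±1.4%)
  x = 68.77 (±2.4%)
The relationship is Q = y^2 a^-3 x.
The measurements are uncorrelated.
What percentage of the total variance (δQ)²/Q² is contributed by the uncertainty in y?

(δQ/Q)² = (2·δy/y)² + (-3·δa/a)² + (1·δx/x)²
  y term: (2×0.0200)² = 0.00160
  a term: (-3×0.0140)² = 0.00176
  x term: (1×0.0240)² = 0.000576
Total = 0.00394. Share from y = 0.00160/0.00394 = 0.406.

40.6%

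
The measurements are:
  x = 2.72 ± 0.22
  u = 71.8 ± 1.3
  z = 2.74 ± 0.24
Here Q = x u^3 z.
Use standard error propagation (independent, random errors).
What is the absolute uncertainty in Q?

Relative error in a monomial: (δQ/Q)² = Σ (nᵢ · δxᵢ/xᵢ)².
  (1·δx/x)² = (1×0.0809)² = 0.00654;  (3·δu/u)² = (3×0.0181)² = 0.00295;  (1·δz/z)² = (1×0.0876)² = 0.00767
δQ/Q = √(0.0172) = 0.131
Q = 2.76e+06, so δQ = 0.131 × 2.76e+06 = 3.61e+05.

3.61e+05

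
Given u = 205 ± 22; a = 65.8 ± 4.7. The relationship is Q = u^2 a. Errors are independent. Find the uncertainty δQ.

Relative error in a monomial: (δQ/Q)² = Σ (nᵢ · δxᵢ/xᵢ)².
  (2·δu/u)² = (2×0.107)² = 0.0461;  (1·δa/a)² = (1×0.0714)² = 0.00510
δQ/Q = √(0.0512) = 0.226
Q = 2.77e+06, so δQ = 0.226 × 2.77e+06 = 6.26e+05.

6.26e+05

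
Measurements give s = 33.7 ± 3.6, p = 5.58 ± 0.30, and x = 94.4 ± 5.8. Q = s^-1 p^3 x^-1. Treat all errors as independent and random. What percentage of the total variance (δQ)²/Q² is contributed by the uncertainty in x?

(δQ/Q)² = (-1·δs/s)² + (3·δp/p)² + (-1·δx/x)²
  s term: (-1×0.107)² = 0.0114
  p term: (3×0.0538)² = 0.0260
  x term: (-1×0.0614)² = 0.00377
Total = 0.0412. Share from x = 0.00377/0.0412 = 0.0916.

9.16%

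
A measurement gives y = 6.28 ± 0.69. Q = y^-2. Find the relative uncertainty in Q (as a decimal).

Q ∝ y^-2, so δQ/Q = |-2| · δy/y = 2 × 0.110 = 0.220.

0.220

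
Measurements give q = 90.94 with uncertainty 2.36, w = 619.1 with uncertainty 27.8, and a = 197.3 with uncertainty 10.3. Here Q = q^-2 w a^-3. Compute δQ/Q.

For a monomial Q ∝ q^-2, w, a^-3, fractional errors add in quadrature:
  (-2·δq/q)² = (-2×0.0260)² = 0.00269;  (1·δw/w)² = (1×0.0449)² = 0.00202;  (-3·δa/a)² = (-3×0.0522)² = 0.0245
δQ/Q = √(0.0292) = 0.171

0.171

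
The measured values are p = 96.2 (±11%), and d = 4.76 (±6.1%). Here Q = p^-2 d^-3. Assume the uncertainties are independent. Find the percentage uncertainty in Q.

28.6%

Relative error in a monomial: (δQ/Q)² = Σ (nᵢ · δxᵢ/xᵢ)².
  (-2·δp/p)² = (-2×0.110)² = 0.0484;  (-3·δd/d)² = (-3×0.0610)² = 0.0335
δQ/Q = √(0.0819) = 0.286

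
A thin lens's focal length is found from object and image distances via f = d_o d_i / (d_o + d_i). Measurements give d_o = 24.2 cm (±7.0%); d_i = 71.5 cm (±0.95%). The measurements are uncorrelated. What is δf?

∂f/∂d_o = (d_i/(d_o+d_i))² = 0.558;  ∂f/∂d_i = (d_o/(d_o+d_i))² = 0.0639
δf = √((∂f/∂d_o · δd_o)² + (∂f/∂d_i · δd_i)²) = √(0.894 + 0.00189) = 0.947 cm

0.947 cm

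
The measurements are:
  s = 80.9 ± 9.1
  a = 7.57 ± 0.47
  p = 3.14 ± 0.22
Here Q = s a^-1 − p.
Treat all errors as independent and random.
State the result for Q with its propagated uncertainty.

Let w = s·a^-1 = 10.7. δw/w = √((1·δs/s)² + (-1·δa/a)²) = √(0.0127 + 0.00385) = 0.128, so δw = 1.37.
Q = w − p: δQ = √(δw² + δp²) = √(1.89 + 0.0484) = 1.39
Q = 7.55.

7.55 ± 1.39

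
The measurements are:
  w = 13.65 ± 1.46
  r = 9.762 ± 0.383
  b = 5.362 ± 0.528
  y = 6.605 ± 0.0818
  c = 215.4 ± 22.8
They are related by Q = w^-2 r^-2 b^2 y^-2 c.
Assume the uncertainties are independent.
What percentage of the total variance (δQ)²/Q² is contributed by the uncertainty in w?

(δQ/Q)² = (-2·δw/w)² + (-2·δr/r)² + (2·δb/b)² + (-2·δy/y)² + (1·δc/c)²
  w term: (-2×0.107)² = 0.0458
  r term: (-2×0.0392)² = 0.00616
  b term: (2×0.0985)² = 0.0388
  y term: (-2×0.0124)² = 0.000614
  c term: (1×0.106)² = 0.0112
Total = 0.103. Share from w = 0.0458/0.103 = 0.446.

44.6%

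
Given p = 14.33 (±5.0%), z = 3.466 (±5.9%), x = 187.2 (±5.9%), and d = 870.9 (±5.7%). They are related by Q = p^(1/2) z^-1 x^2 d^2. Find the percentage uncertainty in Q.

Since Q is a product/quotient, work with relative uncertainties:
  (½·δp/p)² = (0.5×0.0500)² = 0.000625;  (-1·δz/z)² = (-1×0.0590)² = 0.00348;  (2·δx/x)² = (2×0.0590)² = 0.0139;  (2·δd/d)² = (2×0.0570)² = 0.0130
δQ/Q = √(0.0310) = 0.176

17.6%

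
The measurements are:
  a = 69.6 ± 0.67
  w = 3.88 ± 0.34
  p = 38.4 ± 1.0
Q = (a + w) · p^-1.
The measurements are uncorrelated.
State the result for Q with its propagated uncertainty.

Let u = a + w = 73.5. δu = √(δa² + δw²) = √(0.449 + 0.116) = 0.751, so δu/u = 0.0102.
Q is then a monomial in u, p:
δQ/Q = √((δu/u)² + (-1·δp/p)²) = √(0.000105 + 0.000678) = 0.0280
Q = 1.91, so δQ = 0.0280 × 1.91 = 0.0535.

1.91 ± 0.0535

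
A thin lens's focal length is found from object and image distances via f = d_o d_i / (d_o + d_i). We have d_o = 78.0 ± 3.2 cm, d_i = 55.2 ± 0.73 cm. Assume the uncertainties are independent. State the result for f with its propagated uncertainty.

∂f/∂d_o = (d_i/(d_o+d_i))² = 0.172;  ∂f/∂d_i = (d_o/(d_o+d_i))² = 0.343
δf = √((∂f/∂d_o · δd_o)² + (∂f/∂d_i · δd_i)²) = √(0.302 + 0.0627) = 0.604 cm
f = 32.3 cm.

32.3 ± 0.604 cm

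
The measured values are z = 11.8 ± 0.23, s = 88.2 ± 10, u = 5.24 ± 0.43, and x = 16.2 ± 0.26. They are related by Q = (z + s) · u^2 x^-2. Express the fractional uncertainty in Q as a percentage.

Let w = z + s = 100. δw = √(δz² + δs²) = √(0.0529 + 100) = 10.0, so δw/w = 0.100.
Q is then a monomial in w, u, x:
δQ/Q = √((δw/w)² + (2·δu/u)² + (-2·δx/x)²) = √(0.0100 + 0.0269 + 0.00103) = 0.195

19.5%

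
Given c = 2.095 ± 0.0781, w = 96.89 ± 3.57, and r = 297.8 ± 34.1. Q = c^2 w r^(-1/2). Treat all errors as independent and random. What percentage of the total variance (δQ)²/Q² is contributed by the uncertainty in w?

(δQ/Q)² = (2·δc/c)² + (1·δw/w)² + (−½·δr/r)²
  c term: (2×0.0373)² = 0.00556
  w term: (1×0.0368)² = 0.00136
  r term: (-0.5×0.115)² = 0.00328
Total = 0.0102. Share from w = 0.00136/0.0102 = 0.133.

13.3%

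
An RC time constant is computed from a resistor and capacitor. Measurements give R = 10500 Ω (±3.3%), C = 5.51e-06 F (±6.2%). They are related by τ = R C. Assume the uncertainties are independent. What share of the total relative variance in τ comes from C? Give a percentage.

77.9%

(δτ/τ)² = (1·δR/R)² + (1·δC/C)²
  R term: (1×0.0330)² = 0.00109
  C term: (1×0.0620)² = 0.00384
Total = 0.00493. Share from C = 0.00384/0.00493 = 0.779.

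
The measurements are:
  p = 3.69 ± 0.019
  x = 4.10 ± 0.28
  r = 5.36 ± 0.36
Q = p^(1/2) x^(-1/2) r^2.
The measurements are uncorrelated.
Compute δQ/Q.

0.139

Since Q is a product/quotient, work with relative uncertainties:
  (½·δp/p)² = (0.5×0.00515)² = 6.63e-06;  (−½·δx/x)² = (-0.5×0.0683)² = 0.00117;  (2·δr/r)² = (2×0.0672)² = 0.0180
δQ/Q = √(0.0192) = 0.139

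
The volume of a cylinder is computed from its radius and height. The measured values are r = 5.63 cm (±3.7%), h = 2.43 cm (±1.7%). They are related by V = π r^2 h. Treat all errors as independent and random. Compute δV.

For a monomial V ∝ r^2, h, fractional errors add in quadrature:
  (2·δr/r)² = (2×0.0370)² = 0.00548;  (1·δh/h)² = (1×0.0170)² = 0.000289
δV/V = √(0.00577) = 0.0759
V = 242 cm^3, so δV = 0.0759 × 242 = 18.4 cm^3.

18.4 cm^3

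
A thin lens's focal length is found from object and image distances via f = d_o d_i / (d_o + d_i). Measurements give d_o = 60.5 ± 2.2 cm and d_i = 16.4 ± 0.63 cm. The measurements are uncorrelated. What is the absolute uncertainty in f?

∂f/∂d_o = (d_i/(d_o+d_i))² = 0.0455;  ∂f/∂d_i = (d_o/(d_o+d_i))² = 0.619
δf = √((∂f/∂d_o · δd_o)² + (∂f/∂d_i · δd_i)²) = √(0.0100 + 0.152) = 0.403 cm

0.403 cm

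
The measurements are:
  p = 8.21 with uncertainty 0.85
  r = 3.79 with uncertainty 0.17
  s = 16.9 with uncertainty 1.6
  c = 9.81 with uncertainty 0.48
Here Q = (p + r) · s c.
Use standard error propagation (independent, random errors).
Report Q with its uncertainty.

1990 ± 256

Let u = p + r = 12.0. δu = √(δp² + δr²) = √(0.722 + 0.0289) = 0.867, so δu/u = 0.0722.
Q is then a monomial in u, s, c:
δQ/Q = √((δu/u)² + (1·δs/s)² + (1·δc/c)²) = √(0.00522 + 0.00896 + 0.00239) = 0.129
Q = 1990, so δQ = 0.129 × 1990 = 256.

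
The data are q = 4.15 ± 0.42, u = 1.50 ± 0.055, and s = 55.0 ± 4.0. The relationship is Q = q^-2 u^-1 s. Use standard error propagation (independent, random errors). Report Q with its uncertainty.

Each factor contributes (exponent × relative error)² to (δQ/Q)²:
  (-2·δq/q)² = (-2×0.101)² = 0.0410;  (-1·δu/u)² = (-1×0.0367)² = 0.00134;  (1·δs/s)² = (1×0.0727)² = 0.00529
δQ/Q = √(0.0476) = 0.218
Q = 2.13, so δQ = 0.218 × 2.13 = 0.465.

2.13 ± 0.465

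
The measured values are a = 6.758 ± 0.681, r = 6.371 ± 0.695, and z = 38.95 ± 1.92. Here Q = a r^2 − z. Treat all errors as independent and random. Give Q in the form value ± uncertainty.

235.4 ± 65.9

Let p = a·r^2 = 274.3. δp/p = √((1·δa/a)² + (2·δr/r)²) = √(0.0102 + 0.0476) = 0.240, so δp = 65.9.
Q = p − z: δQ = √(δp² + δz²) = √(4350 + 3.69) = 65.9
Q = 235.4.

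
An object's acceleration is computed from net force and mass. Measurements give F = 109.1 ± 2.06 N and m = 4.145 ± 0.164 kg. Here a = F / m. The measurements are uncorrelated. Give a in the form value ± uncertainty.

Since a is a product/quotient, work with relative uncertainties:
  (1·δF/F)² = (1×0.0189)² = 0.000357;  (-1·δm/m)² = (-1×0.0396)² = 0.00157
δa/a = √(0.00192) = 0.0438
a = 26.32 m/s^2, so δa = 0.0438 × 26.32 = 1.15 m/s^2.

26.32 ± 1.15 m/s^2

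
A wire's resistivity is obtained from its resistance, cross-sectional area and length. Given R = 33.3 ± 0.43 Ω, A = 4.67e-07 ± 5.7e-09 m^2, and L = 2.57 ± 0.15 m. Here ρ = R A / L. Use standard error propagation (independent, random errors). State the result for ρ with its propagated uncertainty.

(6.05 ± 0.369) × 10^-6 Ω·m

Since ρ is a product/quotient, work with relative uncertainties:
  (1·δR/R)² = (1×0.0129)² = 0.000167;  (1·δA/A)² = (1×0.0122)² = 0.000149;  (-1·δL/L)² = (-1×0.0584)² = 0.00341
δρ/ρ = √(0.00372) = 0.0610
ρ = 6.05e-06 Ω·m, so δρ = 0.0610 × 6.05e-06 = 3.69e-07 Ω·m.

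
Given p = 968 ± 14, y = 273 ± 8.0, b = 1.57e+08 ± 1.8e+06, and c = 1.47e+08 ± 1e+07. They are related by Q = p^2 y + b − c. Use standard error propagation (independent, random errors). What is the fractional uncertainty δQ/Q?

0.0551

Let w = p^2·y = 2.56e+08. δw/w = √((2·δp/p)² + (1·δy/y)²) = √(0.000837 + 0.000859) = 0.0412, so δw = 1.05e+07.
Q = w + b − c: δQ = √(δw² + δb² + δc²) = √(1.11e+14 + 3.24e+12 + 1e+14) = 1.46e+07
Q = 2.66e+08, so δQ/Q = 1.46e+07/2.66e+08 = 0.0551.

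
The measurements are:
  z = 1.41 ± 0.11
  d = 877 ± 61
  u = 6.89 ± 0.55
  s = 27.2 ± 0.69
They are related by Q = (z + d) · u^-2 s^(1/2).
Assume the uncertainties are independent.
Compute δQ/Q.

Let w = z + d = 878. δw = √(δz² + δd²) = √(0.0121 + 3720) = 61.0, so δw/w = 0.0694.
Q is then a monomial in w, u, s:
δQ/Q = √((δw/w)² + (-2·δu/u)² + (½·δs/s)²) = √(0.00482 + 0.0255 + 0.000161) = 0.175

0.175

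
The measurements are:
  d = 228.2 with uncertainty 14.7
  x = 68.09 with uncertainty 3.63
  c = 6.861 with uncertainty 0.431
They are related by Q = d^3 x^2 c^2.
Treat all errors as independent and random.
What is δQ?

6.59e+11

Q is a product of powers, so relative uncertainties combine in quadrature:
  (3·δd/d)² = (3×0.0644)² = 0.0373;  (2·δx/x)² = (2×0.0533)² = 0.0114;  (2·δc/c)² = (2×0.0628)² = 0.0158
δQ/Q = √(0.0645) = 0.254
Q = 2.594e+12, so δQ = 0.254 × 2.594e+12 = 6.59e+11.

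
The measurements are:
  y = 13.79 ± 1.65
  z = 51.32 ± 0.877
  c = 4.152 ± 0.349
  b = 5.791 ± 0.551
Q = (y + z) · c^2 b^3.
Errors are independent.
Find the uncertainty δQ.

Let u = y + z = 65.11. δu = √(δy² + δz²) = √(2.72 + 0.769) = 1.87, so δu/u = 0.0287.
Q is then a monomial in u, c, b:
δQ/Q = √((δu/u)² + (2·δc/c)² + (3·δb/b)²) = √(0.000824 + 0.0283 + 0.0815) = 0.333
Q = 218000, so δQ = 0.333 × 218000 = 72500.

72500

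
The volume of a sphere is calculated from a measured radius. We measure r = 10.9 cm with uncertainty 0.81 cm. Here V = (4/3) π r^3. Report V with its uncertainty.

5420 ± 1210 cm^3

Since V is a product/quotient, work with relative uncertainties:
  (3·δr/r)² = (3×0.0743)² = 0.0497
δV/V = √(0.0497) = 0.223
V = 5420 cm^3, so δV = 0.223 × 5420 = 1210 cm^3.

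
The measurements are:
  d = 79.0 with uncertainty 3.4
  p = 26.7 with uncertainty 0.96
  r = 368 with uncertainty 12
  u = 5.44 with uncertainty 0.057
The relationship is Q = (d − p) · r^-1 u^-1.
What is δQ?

Let w = d − p = 52.3. δw = √(δd² + δp²) = √(11.6 + 0.922) = 3.53, so δw/w = 0.0676.
Q is then a monomial in w, r, u:
δQ/Q = √((δw/w)² + (-1·δr/r)² + (-1·δu/u)²) = √(0.00456 + 0.00106 + 0.000110) = 0.0757
Q = 0.0261, so δQ = 0.0757 × 0.0261 = 0.00198.

0.00198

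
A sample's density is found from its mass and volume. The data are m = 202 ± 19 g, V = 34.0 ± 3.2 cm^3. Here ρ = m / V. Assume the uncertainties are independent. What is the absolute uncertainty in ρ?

ρ is a product of powers, so relative uncertainties combine in quadrature:
  (1·δm/m)² = (1×0.0941)² = 0.00885;  (-1·δV/V)² = (-1×0.0941)² = 0.00886
δρ/ρ = √(0.0177) = 0.133
ρ = 5.94 g/cm^3, so δρ = 0.133 × 5.94 = 0.791 g/cm^3.

0.791 g/cm^3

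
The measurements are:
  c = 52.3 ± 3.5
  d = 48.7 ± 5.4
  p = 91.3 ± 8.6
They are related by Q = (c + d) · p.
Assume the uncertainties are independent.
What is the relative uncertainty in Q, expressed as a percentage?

11.4%

Let u = c + d = 101. δu = √(δc² + δd²) = √(12.2 + 29.2) = 6.44, so δu/u = 0.0637.
Q is then a monomial in u, p:
δQ/Q = √((δu/u)² + (1·δp/p)²) = √(0.00406 + 0.00887) = 0.114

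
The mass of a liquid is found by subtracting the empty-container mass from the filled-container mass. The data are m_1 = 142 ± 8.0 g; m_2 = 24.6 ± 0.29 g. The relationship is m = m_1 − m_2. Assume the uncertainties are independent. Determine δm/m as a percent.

6.82%

Absolute uncertainties add in quadrature for a linear combination:
  (δm_1)² = 64.0;  (δm_2)² = 0.0841
δm = √(64.1) = 8.01 g
m = 117 g, so δm/m = 8.01/117 = 0.0682.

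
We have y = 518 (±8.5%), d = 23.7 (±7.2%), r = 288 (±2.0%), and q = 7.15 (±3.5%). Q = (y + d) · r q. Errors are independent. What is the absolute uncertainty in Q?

Let u = y + d = 542. δu = √(δy² + δd²) = √(1940 + 2.91) = 44.1, so δu/u = 0.0813.
Q is then a monomial in u, r, q:
δQ/Q = √((δu/u)² + (1·δr/r)² + (1·δq/q)²) = √(0.00662 + 0.000400 + 0.00123) = 0.0908
Q = 1.12e+06, so δQ = 0.0908 × 1.12e+06 = 1.01e+05.

1.01e+05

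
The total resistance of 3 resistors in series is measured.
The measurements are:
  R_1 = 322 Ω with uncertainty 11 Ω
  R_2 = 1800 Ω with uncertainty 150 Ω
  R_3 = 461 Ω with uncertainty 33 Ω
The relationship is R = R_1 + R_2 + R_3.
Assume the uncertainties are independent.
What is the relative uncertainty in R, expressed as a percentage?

5.96%

Each term contributes (cᵢ δxᵢ)² to (δR)²:
  (δR_1)² = 121;  (δR_2)² = 22500;  (δR_3)² = 1090
δR = √(23700) = 154 Ω
R = 2580 Ω, so δR/R = 154/2580 = 0.0596.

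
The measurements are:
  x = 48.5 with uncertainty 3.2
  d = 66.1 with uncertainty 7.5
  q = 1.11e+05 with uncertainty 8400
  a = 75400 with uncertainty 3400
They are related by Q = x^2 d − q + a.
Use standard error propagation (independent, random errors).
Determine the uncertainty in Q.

28500

Let p = x^2·d = 1.55e+05. δp/p = √((2·δx/x)² + (1·δd/d)²) = √(0.0174 + 0.0129) = 0.174, so δp = 27100.
Q = p − q + a: δQ = √(δp² + δq² + δa²) = √(7.32e+08 + 7.06e+07 + 1.16e+07) = 28500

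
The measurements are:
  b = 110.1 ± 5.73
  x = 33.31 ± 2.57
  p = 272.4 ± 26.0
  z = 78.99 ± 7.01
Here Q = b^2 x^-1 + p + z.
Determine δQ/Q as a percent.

Let w = b^2·x^-1 = 363.9. δw/w = √((2·δb/b)² + (-1·δx/x)²) = √(0.0108 + 0.00595) = 0.130, so δw = 47.2.
Q = w + p + z: δQ = √(δw² + δp² + δz²) = √(2220 + 676 + 49.1) = 54.3
Q = 715.3, so δQ/Q = 54.3/715.3 = 0.0759.

7.59%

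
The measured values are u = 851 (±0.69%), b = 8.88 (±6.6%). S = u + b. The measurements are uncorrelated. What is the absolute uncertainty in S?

Sums and differences: (δS)² = Σ (cᵢ δxᵢ)².
  (δu)² = 34.5;  (δb)² = 0.343
δS = √(34.8) = 5.90

5.90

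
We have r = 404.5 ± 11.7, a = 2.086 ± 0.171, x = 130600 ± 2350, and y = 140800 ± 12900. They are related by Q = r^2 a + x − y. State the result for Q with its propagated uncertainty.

331100 ± 36700

Let p = r^2·a = 341300. δp/p = √((2·δr/r)² + (1·δa/a)²) = √(0.00335 + 0.00672) = 0.100, so δp = 34200.
Q = p + x − y: δQ = √(δp² + δx² + δy²) = √(1.17e+09 + 5.52e+06 + 1.66e+08) = 36700
Q = 331100.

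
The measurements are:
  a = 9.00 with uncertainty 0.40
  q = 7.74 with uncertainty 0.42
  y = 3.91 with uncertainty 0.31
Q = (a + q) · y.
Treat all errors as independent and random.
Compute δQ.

5.66

Let u = a + q = 16.7. δu = √(δa² + δq²) = √(0.160 + 0.176) = 0.580, so δu/u = 0.0346.
Q is then a monomial in u, y:
δQ/Q = √((δu/u)² + (1·δy/y)²) = √(0.00120 + 0.00629) = 0.0865
Q = 65.5, so δQ = 0.0865 × 65.5 = 5.66.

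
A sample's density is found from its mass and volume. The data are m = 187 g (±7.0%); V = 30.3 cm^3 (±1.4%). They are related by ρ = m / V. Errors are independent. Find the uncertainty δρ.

0.441 g/cm^3

Relative error in a monomial: (δρ/ρ)² = Σ (nᵢ · δxᵢ/xᵢ)².
  (1·δm/m)² = (1×0.0700)² = 0.00490;  (-1·δV/V)² = (-1×0.0140)² = 0.000196
δρ/ρ = √(0.00510) = 0.0714
ρ = 6.17 g/cm^3, so δρ = 0.0714 × 6.17 = 0.441 g/cm^3.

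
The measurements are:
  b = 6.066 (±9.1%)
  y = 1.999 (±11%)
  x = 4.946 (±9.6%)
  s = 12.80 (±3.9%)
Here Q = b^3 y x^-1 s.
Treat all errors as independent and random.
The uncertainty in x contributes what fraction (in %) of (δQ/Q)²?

9.47%

(δQ/Q)² = (3·δb/b)² + (1·δy/y)² + (-1·δx/x)² + (1·δs/s)²
  b term: (3×0.0910)² = 0.0745
  y term: (1×0.110)² = 0.0121
  x term: (-1×0.0960)² = 0.00922
  s term: (1×0.0390)² = 0.00152
Total = 0.0974. Share from x = 0.00922/0.0974 = 0.0947.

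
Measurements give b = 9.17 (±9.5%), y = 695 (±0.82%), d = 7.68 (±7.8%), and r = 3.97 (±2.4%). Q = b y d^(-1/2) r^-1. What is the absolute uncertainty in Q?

61.3

For a monomial Q ∝ b, y, d^(-1/2), r^-1, fractional errors add in quadrature:
  (1·δb/b)² = (1×0.0950)² = 0.00903;  (1·δy/y)² = (1×0.00820)² = 6.72e-05;  (−½·δd/d)² = (-0.5×0.0780)² = 0.00152;  (-1·δr/r)² = (-1×0.0240)² = 0.000576
δQ/Q = √(0.0112) = 0.106
Q = 579, so δQ = 0.106 × 579 = 61.3.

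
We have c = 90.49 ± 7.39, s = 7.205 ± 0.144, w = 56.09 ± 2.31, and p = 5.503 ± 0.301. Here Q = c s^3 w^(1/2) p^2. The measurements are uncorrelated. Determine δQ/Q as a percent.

15.1%

Q is a product of powers, so relative uncertainties combine in quadrature:
  (1·δc/c)² = (1×0.0817)² = 0.00667;  (3·δs/s)² = (3×0.0200)² = 0.00360;  (½·δw/w)² = (0.5×0.0412)² = 0.000424;  (2·δp/p)² = (2×0.0547)² = 0.0120
δQ/Q = √(0.0227) = 0.151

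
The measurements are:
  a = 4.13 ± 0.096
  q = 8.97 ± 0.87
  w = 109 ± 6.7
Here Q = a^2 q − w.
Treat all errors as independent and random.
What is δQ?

17.8

Let p = a^2·q = 153. δp/p = √((2·δa/a)² + (1·δq/q)²) = √(0.00216 + 0.00941) = 0.108, so δp = 16.5.
Q = p − w: δQ = √(δp² + δw²) = √(271 + 44.9) = 17.8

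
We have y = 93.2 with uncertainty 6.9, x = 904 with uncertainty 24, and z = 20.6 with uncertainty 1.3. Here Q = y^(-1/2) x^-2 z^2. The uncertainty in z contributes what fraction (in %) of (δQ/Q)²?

79.2%

(δQ/Q)² = (−½·δy/y)² + (-2·δx/x)² + (2·δz/z)²
  y term: (-0.5×0.0740)² = 0.00137
  x term: (-2×0.0265)² = 0.00282
  z term: (2×0.0631)² = 0.0159
Total = 0.0201. Share from z = 0.0159/0.0201 = 0.792.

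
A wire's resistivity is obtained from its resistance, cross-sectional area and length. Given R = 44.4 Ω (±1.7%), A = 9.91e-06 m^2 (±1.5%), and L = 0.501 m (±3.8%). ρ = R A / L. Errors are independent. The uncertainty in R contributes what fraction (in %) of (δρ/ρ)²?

14.8%

(δρ/ρ)² = (1·δR/R)² + (1·δA/A)² + (-1·δL/L)²
  R term: (1×0.0170)² = 0.000289
  A term: (1×0.0150)² = 0.000225
  L term: (-1×0.0380)² = 0.00144
Total = 0.00196. Share from R = 0.000289/0.00196 = 0.148.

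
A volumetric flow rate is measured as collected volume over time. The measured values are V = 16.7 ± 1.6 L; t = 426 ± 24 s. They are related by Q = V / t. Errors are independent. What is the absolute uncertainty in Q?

0.00436 L/s

Products/powers → add relative errors in quadrature, weighted by exponent:
  (1·δV/V)² = (1×0.0958)² = 0.00918;  (-1·δt/t)² = (-1×0.0563)² = 0.00317
δQ/Q = √(0.0124) = 0.111
Q = 0.0392 L/s, so δQ = 0.111 × 0.0392 = 0.00436 L/s.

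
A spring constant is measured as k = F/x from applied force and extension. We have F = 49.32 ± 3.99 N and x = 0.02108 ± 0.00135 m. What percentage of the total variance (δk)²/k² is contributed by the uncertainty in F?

(δk/k)² = (1·δF/F)² + (-1·δx/x)²
  F term: (1×0.0809)² = 0.00654
  x term: (-1×0.0640)² = 0.00410
Total = 0.0106. Share from F = 0.00654/0.0106 = 0.615.

61.5%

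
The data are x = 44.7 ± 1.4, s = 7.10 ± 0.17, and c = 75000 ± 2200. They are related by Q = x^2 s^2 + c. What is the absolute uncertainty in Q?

8240

Let p = x^2·s^2 = 1.01e+05. δp/p = √((2·δx/x)² + (2·δs/s)²) = √(0.00392 + 0.00229) = 0.0788, so δp = 7940.
Q = p + c: δQ = √(δp² + δc²) = √(6.31e+07 + 4.84e+06) = 8240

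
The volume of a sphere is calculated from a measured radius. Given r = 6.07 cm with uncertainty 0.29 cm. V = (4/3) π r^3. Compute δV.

134 cm^3

V is a product of powers, so relative uncertainties combine in quadrature:
  (3·δr/r)² = (3×0.0478)² = 0.0205
δV/V = √(0.0205) = 0.143
V = 937 cm^3, so δV = 0.143 × 937 = 134 cm^3.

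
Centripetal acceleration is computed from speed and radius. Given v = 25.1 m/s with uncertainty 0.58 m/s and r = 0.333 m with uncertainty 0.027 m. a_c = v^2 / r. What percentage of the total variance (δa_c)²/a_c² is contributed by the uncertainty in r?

(δa_c/a_c)² = (2·δv/v)² + (-1·δr/r)²
  v term: (2×0.0231)² = 0.00214
  r term: (-1×0.0811)² = 0.00657
Total = 0.00871. Share from r = 0.00657/0.00871 = 0.755.

75.5%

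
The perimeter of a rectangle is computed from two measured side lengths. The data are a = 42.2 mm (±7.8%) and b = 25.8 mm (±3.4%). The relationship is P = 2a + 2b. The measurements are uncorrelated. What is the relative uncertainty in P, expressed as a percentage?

5.01%

Each term contributes (cᵢ δxᵢ)² to (δP)²:
  (2·δa)² = 43.3;  (2·δb)² = 3.08
δP = √(46.4) = 6.81 mm
P = 136 mm, so δP/P = 6.81/136 = 0.0501.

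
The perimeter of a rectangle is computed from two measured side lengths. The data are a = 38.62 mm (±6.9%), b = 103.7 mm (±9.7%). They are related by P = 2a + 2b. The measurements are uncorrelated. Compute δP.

20.8 mm

Each term contributes (cᵢ δxᵢ)² to (δP)²:
  (2·δa)² = 28.4;  (2·δb)² = 405
δP = √(433) = 20.8 mm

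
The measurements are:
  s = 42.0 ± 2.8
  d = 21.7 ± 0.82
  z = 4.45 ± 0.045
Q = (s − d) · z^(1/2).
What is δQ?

6.16

Let u = s − d = 20.3. δu = √(δs² + δd²) = √(7.84 + 0.672) = 2.92, so δu/u = 0.144.
Q is then a monomial in u, z:
δQ/Q = √((δu/u)² + (½·δz/z)²) = √(0.0207 + 2.56e-05) = 0.144
Q = 42.8, so δQ = 0.144 × 42.8 = 6.16.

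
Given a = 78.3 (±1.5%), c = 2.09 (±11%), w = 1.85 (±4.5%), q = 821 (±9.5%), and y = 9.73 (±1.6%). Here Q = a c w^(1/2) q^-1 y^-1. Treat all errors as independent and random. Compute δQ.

0.00414

For a monomial Q ∝ a, c, w^(1/2), q^-1, y^-1, fractional errors add in quadrature:
  (1·δa/a)² = (1×0.0150)² = 0.000225;  (1·δc/c)² = (1×0.110)² = 0.0121;  (½·δw/w)² = (0.5×0.0450)² = 0.000506;  (-1·δq/q)² = (-1×0.0950)² = 0.00903;  (-1·δy/y)² = (-1×0.0160)² = 0.000256
δQ/Q = √(0.0221) = 0.149
Q = 0.0279, so δQ = 0.149 × 0.0279 = 0.00414.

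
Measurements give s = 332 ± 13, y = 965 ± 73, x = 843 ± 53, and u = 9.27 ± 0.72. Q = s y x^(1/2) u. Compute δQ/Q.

Q is a product of powers, so relative uncertainties combine in quadrature:
  (1·δs/s)² = (1×0.0392)² = 0.00153;  (1·δy/y)² = (1×0.0756)² = 0.00572;  (½·δx/x)² = (0.5×0.0629)² = 0.000988;  (1·δu/u)² = (1×0.0777)² = 0.00603
δQ/Q = √(0.0143) = 0.119

0.119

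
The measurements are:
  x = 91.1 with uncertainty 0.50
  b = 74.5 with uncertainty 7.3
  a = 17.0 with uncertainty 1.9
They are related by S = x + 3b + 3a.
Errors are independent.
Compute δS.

22.6

Absolute uncertainties add in quadrature for a linear combination:
  (δx)² = 0.250;  (3·δb)² = 480;  (3·δa)² = 32.5
δS = √(512) = 22.6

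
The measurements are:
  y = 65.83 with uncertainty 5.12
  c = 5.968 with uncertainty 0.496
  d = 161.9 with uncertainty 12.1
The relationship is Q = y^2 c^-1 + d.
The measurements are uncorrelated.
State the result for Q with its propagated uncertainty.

Let p = y^2·c^-1 = 726.1. δp/p = √((2·δy/y)² + (-1·δc/c)²) = √(0.0242 + 0.00691) = 0.176, so δp = 128.
Q = p + d: δQ = √(δp² + δd²) = √(16400 + 146) = 129
Q = 888.0.

888.0 ± 129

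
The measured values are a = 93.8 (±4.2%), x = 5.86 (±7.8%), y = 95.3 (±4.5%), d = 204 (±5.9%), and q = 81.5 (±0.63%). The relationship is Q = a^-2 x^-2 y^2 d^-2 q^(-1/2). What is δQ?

Q is a product of powers, so relative uncertainties combine in quadrature:
  (-2·δa/a)² = (-2×0.0420)² = 0.00706;  (-2·δx/x)² = (-2×0.0780)² = 0.0243;  (2·δy/y)² = (2×0.0450)² = 0.00810;  (-2·δd/d)² = (-2×0.0590)² = 0.0139;  (−½·δq/q)² = (-0.5×0.00630)² = 9.92e-06
δQ/Q = √(0.0534) = 0.231
Q = 8e-08, so δQ = 0.231 × 8e-08 = 1.85e-08.

1.85e-08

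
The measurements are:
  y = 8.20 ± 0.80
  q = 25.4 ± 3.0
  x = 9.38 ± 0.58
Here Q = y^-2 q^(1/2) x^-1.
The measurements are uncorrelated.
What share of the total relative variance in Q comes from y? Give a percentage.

83.9%

(δQ/Q)² = (-2·δy/y)² + (½·δq/q)² + (-1·δx/x)²
  y term: (-2×0.0976)² = 0.0381
  q term: (0.5×0.118)² = 0.00349
  x term: (-1×0.0618)² = 0.00382
Total = 0.0454. Share from y = 0.0381/0.0454 = 0.839.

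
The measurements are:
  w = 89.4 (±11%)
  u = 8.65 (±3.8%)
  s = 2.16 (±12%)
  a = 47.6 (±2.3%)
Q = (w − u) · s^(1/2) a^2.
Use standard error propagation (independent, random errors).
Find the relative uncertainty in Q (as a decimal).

Let h = w − u = 80.8. δh = √(δw² + δu²) = √(96.7 + 0.108) = 9.84, so δh/h = 0.122.
Q is then a monomial in h, s, a:
δQ/Q = √((δh/h)² + (½·δs/s)² + (2·δa/a)²) = √(0.0148 + 0.00360 + 0.00212) = 0.143

0.143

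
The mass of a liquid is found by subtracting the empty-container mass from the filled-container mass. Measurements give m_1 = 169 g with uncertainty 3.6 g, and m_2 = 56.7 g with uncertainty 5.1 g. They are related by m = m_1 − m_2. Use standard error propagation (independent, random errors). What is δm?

6.24 g

Each term contributes (cᵢ δxᵢ)² to (δm)²:
  (δm_1)² = 13.0;  (δm_2)² = 26.0
δm = √(39.0) = 6.24 g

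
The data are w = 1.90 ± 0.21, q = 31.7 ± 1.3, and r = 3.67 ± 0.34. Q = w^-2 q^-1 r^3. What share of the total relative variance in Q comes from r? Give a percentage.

(δQ/Q)² = (-2·δw/w)² + (-1·δq/q)² + (3·δr/r)²
  w term: (-2×0.111)² = 0.0489
  q term: (-1×0.0410)² = 0.00168
  r term: (3×0.0926)² = 0.0772
Total = 0.128. Share from r = 0.0772/0.128 = 0.604.

60.4%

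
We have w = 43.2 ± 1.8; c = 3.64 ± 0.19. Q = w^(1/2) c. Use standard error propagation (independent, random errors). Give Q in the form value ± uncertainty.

Q is a product of powers, so relative uncertainties combine in quadrature:
  (½·δw/w)² = (0.5×0.0417)² = 0.000434;  (1·δc/c)² = (1×0.0522)² = 0.00272
δQ/Q = √(0.00316) = 0.0562
Q = 23.9, so δQ = 0.0562 × 23.9 = 1.34.

23.9 ± 1.34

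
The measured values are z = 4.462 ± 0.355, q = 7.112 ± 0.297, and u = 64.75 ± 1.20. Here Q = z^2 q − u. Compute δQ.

23.3

Let p = z^2·q = 141.6. δp/p = √((2·δz/z)² + (1·δq/q)²) = √(0.0253 + 0.00174) = 0.165, so δp = 23.3.
Q = p − u: δQ = √(δp² + δu²) = √(543 + 1.44) = 23.3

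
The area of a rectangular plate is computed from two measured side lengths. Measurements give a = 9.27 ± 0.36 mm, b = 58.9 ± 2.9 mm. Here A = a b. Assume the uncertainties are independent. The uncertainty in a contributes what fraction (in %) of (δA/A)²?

(δA/A)² = (1·δa/a)² + (1·δb/b)²
  a term: (1×0.0388)² = 0.00151
  b term: (1×0.0492)² = 0.00242
Total = 0.00393. Share from a = 0.00151/0.00393 = 0.384.

38.4%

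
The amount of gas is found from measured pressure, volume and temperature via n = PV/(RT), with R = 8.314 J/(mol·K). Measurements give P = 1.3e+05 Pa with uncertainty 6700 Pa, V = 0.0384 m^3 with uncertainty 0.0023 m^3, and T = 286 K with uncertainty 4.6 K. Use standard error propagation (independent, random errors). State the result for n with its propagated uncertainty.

Products/powers → add relative errors in quadrature, weighted by exponent:
  (1·δP/P)² = (1×0.0515)² = 0.00266;  (1·δV/V)² = (1×0.0599)² = 0.00359;  (-1·δT/T)² = (-1×0.0161)² = 0.000259
δn/n = √(0.00650) = 0.0806
n = 2.10 mol, so δn = 0.0806 × 2.10 = 0.169 mol.

2.10 ± 0.169 mol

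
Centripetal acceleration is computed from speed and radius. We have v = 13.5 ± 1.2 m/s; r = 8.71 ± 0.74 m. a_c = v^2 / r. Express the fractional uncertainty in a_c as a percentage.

19.7%

a_c is a product of powers, so relative uncertainties combine in quadrature:
  (2·δv/v)² = (2×0.0889)² = 0.0316;  (-1·δr/r)² = (-1×0.0850)² = 0.00722
δa_c/a_c = √(0.0388) = 0.197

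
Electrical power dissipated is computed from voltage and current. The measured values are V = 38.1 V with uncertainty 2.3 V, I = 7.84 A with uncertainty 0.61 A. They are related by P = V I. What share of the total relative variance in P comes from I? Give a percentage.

(δP/P)² = (1·δV/V)² + (1·δI/I)²
  V term: (1×0.0604)² = 0.00364
  I term: (1×0.0778)² = 0.00605
Total = 0.00970. Share from I = 0.00605/0.00970 = 0.624.

62.4%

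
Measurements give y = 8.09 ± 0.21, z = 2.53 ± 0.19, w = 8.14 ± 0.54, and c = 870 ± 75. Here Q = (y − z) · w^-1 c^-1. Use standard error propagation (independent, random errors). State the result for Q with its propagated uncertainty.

(7.85 ± 0.943) × 10^-4

Let u = y − z = 5.56. δu = √(δy² + δz²) = √(0.0441 + 0.0361) = 0.283, so δu/u = 0.0509.
Q is then a monomial in u, w, c:
δQ/Q = √((δu/u)² + (-1·δw/w)² + (-1·δc/c)²) = √(0.00259 + 0.00440 + 0.00743) = 0.120
Q = 0.000785, so δQ = 0.120 × 0.000785 = 9.43e-05.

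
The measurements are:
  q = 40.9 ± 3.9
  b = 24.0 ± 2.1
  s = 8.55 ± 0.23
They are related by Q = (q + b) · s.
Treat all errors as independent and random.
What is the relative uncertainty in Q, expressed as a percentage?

7.34%

Let u = q + b = 64.9. δu = √(δq² + δb²) = √(15.2 + 4.41) = 4.43, so δu/u = 0.0683.
Q is then a monomial in u, s:
δQ/Q = √((δu/u)² + (1·δs/s)²) = √(0.00466 + 0.000724) = 0.0734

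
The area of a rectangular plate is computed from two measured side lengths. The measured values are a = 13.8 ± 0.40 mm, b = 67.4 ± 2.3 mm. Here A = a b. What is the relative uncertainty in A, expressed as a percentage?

4.48%

Each factor contributes (exponent × relative error)² to (δA/A)²:
  (1·δa/a)² = (1×0.0290)² = 0.000840;  (1·δb/b)² = (1×0.0341)² = 0.00116
δA/A = √(0.00200) = 0.0448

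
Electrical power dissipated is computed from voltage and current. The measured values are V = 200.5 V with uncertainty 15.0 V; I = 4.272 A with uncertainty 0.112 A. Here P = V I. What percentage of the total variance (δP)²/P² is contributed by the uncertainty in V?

(δP/P)² = (1·δV/V)² + (1·δI/I)²
  V term: (1×0.0748)² = 0.00560
  I term: (1×0.0262)² = 0.000687
Total = 0.00628. Share from V = 0.00560/0.00628 = 0.891.

89.1%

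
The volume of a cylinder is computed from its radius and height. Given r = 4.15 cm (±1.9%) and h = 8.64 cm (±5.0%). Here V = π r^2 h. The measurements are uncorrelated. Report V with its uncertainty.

467 ± 29.4 cm^3

V is a product of powers, so relative uncertainties combine in quadrature:
  (2·δr/r)² = (2×0.0190)² = 0.00144;  (1·δh/h)² = (1×0.0500)² = 0.00250
δV/V = √(0.00394) = 0.0628
V = 467 cm^3, so δV = 0.0628 × 467 = 29.4 cm^3.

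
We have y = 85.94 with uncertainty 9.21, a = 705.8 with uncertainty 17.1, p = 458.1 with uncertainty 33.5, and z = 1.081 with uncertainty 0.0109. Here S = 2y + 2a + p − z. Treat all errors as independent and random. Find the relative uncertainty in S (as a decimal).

Each term contributes (cᵢ δxᵢ)² to (δS)²:
  (2·δy)² = 339;  (2·δa)² = 1170;  (δp)² = 1120;  (δz)² = 0.000119
δS = √(2630) = 51.3
S = 2040, so δS/S = 51.3/2040 = 0.0251.

0.0251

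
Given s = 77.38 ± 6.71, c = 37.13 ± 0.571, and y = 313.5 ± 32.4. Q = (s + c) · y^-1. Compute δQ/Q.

Let u = s + c = 114.5. δu = √(δs² + δc²) = √(45.0 + 0.326) = 6.73, so δu/u = 0.0588.
Q is then a monomial in u, y:
δQ/Q = √((δu/u)² + (-1·δy/y)²) = √(0.00346 + 0.0107) = 0.119

0.119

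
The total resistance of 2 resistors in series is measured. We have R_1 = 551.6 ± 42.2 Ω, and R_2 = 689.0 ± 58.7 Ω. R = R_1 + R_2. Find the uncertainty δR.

Each term contributes (cᵢ δxᵢ)² to (δR)²:
  (δR_1)² = 1780;  (δR_2)² = 3450
δR = √(5230) = 72.3 Ω

72.3 Ω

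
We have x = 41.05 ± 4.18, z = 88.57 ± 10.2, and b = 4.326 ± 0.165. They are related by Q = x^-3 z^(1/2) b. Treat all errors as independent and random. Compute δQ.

0.000184

Each factor contributes (exponent × relative error)² to (δQ/Q)²:
  (-3·δx/x)² = (-3×0.102)² = 0.0933;  (½·δz/z)² = (0.5×0.115)² = 0.00332;  (1·δb/b)² = (1×0.0381)² = 0.00145
δQ/Q = √(0.0981) = 0.313
Q = 0.0005886, so δQ = 0.313 × 0.0005886 = 0.000184.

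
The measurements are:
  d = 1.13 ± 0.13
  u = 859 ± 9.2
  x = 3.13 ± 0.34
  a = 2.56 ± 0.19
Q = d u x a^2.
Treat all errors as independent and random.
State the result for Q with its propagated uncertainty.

Each factor contributes (exponent × relative error)² to (δQ/Q)²:
  (1·δd/d)² = (1×0.115)² = 0.0132;  (1·δu/u)² = (1×0.0107)² = 0.000115;  (1·δx/x)² = (1×0.109)² = 0.0118;  (2·δa/a)² = (2×0.0742)² = 0.0220
δQ/Q = √(0.0472) = 0.217
Q = 19900, so δQ = 0.217 × 19900 = 4330.

19900 ± 4330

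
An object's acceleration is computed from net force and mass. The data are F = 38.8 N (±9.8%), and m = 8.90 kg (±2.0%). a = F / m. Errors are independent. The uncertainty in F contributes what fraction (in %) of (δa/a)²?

96.0%

(δa/a)² = (1·δF/F)² + (-1·δm/m)²
  F term: (1×0.0980)² = 0.00960
  m term: (-1×0.0200)² = 0.000400
Total = 0.0100. Share from F = 0.00960/0.0100 = 0.960.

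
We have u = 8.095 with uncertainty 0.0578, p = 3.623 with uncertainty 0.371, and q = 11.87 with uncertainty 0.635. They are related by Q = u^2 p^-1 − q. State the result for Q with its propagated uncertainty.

6.217 ± 1.97

Let w = u^2·p^-1 = 18.09. δw/w = √((2·δu/u)² + (-1·δp/p)²) = √(0.000204 + 0.0105) = 0.103, so δw = 1.87.
Q = w − q: δQ = √(δw² + δq²) = √(3.50 + 0.403) = 1.97
Q = 6.217.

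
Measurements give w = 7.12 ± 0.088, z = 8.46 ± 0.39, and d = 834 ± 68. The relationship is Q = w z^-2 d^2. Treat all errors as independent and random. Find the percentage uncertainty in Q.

For a monomial Q ∝ w, z^-2, d^2, fractional errors add in quadrature:
  (1·δw/w)² = (1×0.0124)² = 0.000153;  (-2·δz/z)² = (-2×0.0461)² = 0.00850;  (2·δd/d)² = (2×0.0815)² = 0.0266
δQ/Q = √(0.0352) = 0.188

18.8%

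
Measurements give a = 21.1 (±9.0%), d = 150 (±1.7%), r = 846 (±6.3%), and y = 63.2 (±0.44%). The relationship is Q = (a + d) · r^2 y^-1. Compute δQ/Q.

Let u = a + d = 171. δu = √(δa² + δd²) = √(3.61 + 6.50) = 3.18, so δu/u = 0.0186.
Q is then a monomial in u, r, y:
δQ/Q = √((δu/u)² + (2·δr/r)² + (-1·δy/y)²) = √(0.000345 + 0.0159 + 1.94e-05) = 0.127

0.127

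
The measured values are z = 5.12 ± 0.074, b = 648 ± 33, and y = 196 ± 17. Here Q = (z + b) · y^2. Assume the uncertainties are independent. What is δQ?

Let u = z + b = 653. δu = √(δz² + δb²) = √(0.00548 + 1090) = 33.0, so δu/u = 0.0505.
Q is then a monomial in u, y:
δQ/Q = √((δu/u)² + (2·δy/y)²) = √(0.00255 + 0.0301) = 0.181
Q = 2.51e+07, so δQ = 0.181 × 2.51e+07 = 4.53e+06.

4.53e+06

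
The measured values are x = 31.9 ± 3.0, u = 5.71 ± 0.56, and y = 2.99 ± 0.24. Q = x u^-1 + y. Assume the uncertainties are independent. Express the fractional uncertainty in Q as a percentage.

Let p = x·u^-1 = 5.59. δp/p = √((1·δx/x)² + (-1·δu/u)²) = √(0.00884 + 0.00962) = 0.136, so δp = 0.759.
Q = p + y: δQ = √(δp² + δy²) = √(0.576 + 0.0576) = 0.796
Q = 8.58, so δQ/Q = 0.796/8.58 = 0.0928.

9.28%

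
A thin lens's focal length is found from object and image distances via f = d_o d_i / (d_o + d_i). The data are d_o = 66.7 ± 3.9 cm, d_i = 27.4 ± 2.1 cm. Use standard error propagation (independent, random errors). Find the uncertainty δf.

∂f/∂d_o = (d_i/(d_o+d_i))² = 0.0848;  ∂f/∂d_i = (d_o/(d_o+d_i))² = 0.502
δf = √((∂f/∂d_o · δd_o)² + (∂f/∂d_i · δd_i)²) = √(0.109 + 1.11) = 1.11 cm

1.11 cm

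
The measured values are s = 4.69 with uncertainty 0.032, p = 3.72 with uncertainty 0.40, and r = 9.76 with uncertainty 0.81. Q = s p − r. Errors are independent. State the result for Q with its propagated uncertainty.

Let w = s·p = 17.4. δw/w = √((1·δs/s)² + (1·δp/p)²) = √(4.66e-05 + 0.0116) = 0.108, so δw = 1.88.
Q = w − r: δQ = √(δw² + δr²) = √(3.53 + 0.656) = 2.05
Q = 7.69.

7.69 ± 2.05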